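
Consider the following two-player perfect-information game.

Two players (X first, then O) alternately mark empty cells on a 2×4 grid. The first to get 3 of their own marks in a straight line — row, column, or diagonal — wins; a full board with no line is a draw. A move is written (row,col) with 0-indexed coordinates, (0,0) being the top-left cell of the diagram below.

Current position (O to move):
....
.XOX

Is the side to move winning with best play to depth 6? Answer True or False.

p1 O@[..../.XOX]: (0,0)[O.../.XOX]+0* (0,1)[.O../.XOX]+0 (0,2)[..O./.XOX]+0 (0,3)[...O/.XOX]+0 (1,0)[..../OXOX]+0
p2 X@[O.../.XOX]: (0,1)[OX../.XOX]+0* (0,2)[O.X./.XOX]+0 (0,3)[O..X/.XOX]+0 (1,0)[O.../XXOX]+0
p3 O@[OX../.XOX]: (0,2)[OXO./.XOX]+0* (0,3)[OX.O/.XOX]+0 (1,0)[OX../OXOX]+0
p4 X@[OXO./.XOX]: (0,3)[OXOX/.XOX]+0* (1,0)[OXO./XXOX]+0
p5 O@[OXOX/.XOX]: (1,0)[OXOX/OXOX]+0*
p6 X@[OXOX/OXOX] terminal +0; root [..../.XOX] d6

O winning at [..../.XOX]: False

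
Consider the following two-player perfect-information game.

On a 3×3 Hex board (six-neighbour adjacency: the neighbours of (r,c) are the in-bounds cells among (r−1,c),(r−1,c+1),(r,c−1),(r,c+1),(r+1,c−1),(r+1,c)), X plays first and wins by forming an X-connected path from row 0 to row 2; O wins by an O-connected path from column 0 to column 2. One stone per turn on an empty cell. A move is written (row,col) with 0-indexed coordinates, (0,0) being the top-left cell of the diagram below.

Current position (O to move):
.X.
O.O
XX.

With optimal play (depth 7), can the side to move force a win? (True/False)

p1 O@[.X./O.O/XX.]: (0,0)[OX./O.O/XX.]-1 (0,2)[.XO/O.O/XX.]-1 (1,1)[.X./OOO/XX.]+1* (2,2)[.X./O.O/XXO]-1
p2 X@[.X./OOO/XX.] terminal -1; root [.X./O.O/XX.] d7

O winning at [.X./O.O/XX.]: True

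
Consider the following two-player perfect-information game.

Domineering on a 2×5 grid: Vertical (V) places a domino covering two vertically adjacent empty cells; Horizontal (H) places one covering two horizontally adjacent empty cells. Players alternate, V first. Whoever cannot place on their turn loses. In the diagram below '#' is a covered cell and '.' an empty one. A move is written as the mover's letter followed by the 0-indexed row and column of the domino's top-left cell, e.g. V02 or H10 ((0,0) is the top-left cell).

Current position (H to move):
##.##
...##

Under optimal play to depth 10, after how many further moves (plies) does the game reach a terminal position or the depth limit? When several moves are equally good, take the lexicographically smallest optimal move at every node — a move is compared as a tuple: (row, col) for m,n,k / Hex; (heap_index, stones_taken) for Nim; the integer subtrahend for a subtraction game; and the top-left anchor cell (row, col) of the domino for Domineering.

PV length from [##.##/...##]: 1 ply

p1 H@[##.##/...##]: H10[##.##/##.##]-1 H11[##.##/.####]+1*
p2 V@[##.##/.####] terminal -1; root [##.##/...##] d10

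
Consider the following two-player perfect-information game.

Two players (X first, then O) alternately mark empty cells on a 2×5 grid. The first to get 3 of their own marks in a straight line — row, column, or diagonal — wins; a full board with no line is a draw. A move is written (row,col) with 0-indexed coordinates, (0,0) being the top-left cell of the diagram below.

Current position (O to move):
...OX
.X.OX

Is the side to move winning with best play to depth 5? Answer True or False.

[...OX/.X.OX] O move#1: (0,0):+0/O..OX/.X.OX*, (0,1):+0/.O.OX/.X.OX, (0,2):+0/..OOX/.X.OX, (1,0):+0/...OX/OX.OX, (1,2):+0/...OX/.XOOX
[O..OX/.X.OX] X move#2: (0,1):+0/OX.OX/.X.OX*, (0,2):+0/O.XOX/.X.OX, (1,0):+0/O..OX/XX.OX, (1,2):+0/O..OX/.XXOX
[OX.OX/.X.OX] O move#3: (0,2):+0/OXOOX/.X.OX*, (1,0):+0/OX.OX/OX.OX, (1,2):+0/OX.OX/.XOOX
[OXOOX/.X.OX] X move#4: (1,0):+0/OXOOX/XX.OX*, (1,2):+0/OXOOX/.XXOX
[OXOOX/XX.OX] O move#5: (1,2):+0/OXOOX/XXOOX*
[OXOOX/XXOOX] end (terminal +0, X#6); searched ...OX/.X.OX to 5

O winning at [...OX/.X.OX]: False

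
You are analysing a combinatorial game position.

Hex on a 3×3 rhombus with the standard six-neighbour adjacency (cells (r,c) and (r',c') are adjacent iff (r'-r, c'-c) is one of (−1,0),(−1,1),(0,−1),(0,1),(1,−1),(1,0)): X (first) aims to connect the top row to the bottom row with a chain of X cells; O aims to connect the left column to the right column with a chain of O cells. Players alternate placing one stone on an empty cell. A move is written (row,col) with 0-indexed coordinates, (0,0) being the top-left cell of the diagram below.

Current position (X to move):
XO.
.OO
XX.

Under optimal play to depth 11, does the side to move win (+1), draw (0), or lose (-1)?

value(XO./.OO/XX., X) = +1

p1 X@[XO./.OO/XX.]: (0,2)[XOX/.OO/XX.]-1 (1,0)[XO./XOO/XX.]+1* (2,2)[XO./.OO/XXX]-1
p2 O@[XO./XOO/XX.] terminal -1; root [XO./.OO/XX.] d11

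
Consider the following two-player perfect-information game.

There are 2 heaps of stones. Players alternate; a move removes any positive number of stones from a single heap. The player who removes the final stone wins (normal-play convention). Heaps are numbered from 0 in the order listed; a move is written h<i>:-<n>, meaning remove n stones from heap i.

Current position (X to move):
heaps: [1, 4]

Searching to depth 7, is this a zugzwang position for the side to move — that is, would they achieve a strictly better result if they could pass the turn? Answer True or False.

[(1,4)] X move#1: h0:-1:-1/(0,4), h1:-1:-1/(1,3), h1:-2:-1/(1,2), h1:-3:+1/(1,1)*, h1:-4:-1/(1,0)
[(1,1)] O move#2: h0:-1:-1/(0,1)*, h1:-1:-1/(1,0)
[(0,1)] X move#3: h1:-1:+1/(0,0)*
[(0,0)] end (terminal -1, O#4); searched (1,4) to 7
if X skipped the turn, O would face:
~ [(1,4)] O move#1: h0:-1:-1/(0,4), h1:-1:-1/(1,3), h1:-2:-1/(1,2), h1:-3:+1/(1,1)*, h1:-4:-1/(1,0)
~ [(1,1)] X move#2: h0:-1:-1/(0,1)*, h1:-1:-1/(1,0)
~ [(0,1)] O move#3: h1:-1:+1/(0,0)*
~ [(0,0)] end (terminal -1, X#4); searched (1,4) to 7
compare (X): move=+1 vs pass=-1

zugzwang((1,4), X) = False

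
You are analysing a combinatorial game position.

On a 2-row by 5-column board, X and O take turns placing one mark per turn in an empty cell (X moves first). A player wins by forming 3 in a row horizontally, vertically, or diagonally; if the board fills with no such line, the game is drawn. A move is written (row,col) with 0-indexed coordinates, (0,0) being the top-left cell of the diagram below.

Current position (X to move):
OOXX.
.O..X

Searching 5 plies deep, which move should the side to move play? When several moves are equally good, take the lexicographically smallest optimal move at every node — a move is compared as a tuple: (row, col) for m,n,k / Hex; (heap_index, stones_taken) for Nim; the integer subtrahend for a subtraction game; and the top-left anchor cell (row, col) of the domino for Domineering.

ply 1, X at OOXX./.O..X | (0,4)=+1→OOXXX/.O..X*; (1,0)=+0→OOXX./XO..X; (1,2)=+1→OOXX./.OX.X; (1,3)=+1→OOXX./.O.XX
ply 2: OOXXX/.O..X is terminal -1 (O); from OOXX./.O..X depth 5

X's best at [OOXX./.O..X]: (0,4)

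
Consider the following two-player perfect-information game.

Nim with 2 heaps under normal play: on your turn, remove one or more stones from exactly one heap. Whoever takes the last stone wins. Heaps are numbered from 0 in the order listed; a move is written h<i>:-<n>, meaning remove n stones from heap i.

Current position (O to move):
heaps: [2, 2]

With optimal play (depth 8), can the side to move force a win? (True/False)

O winning at [(2,2)]: False

[(2,2)] O move#1: h0:-1:-1/(1,2)*, h0:-2:-1/(0,2), h1:-1:-1/(2,1), h1:-2:-1/(2,0)
[(1,2)] X move#2: h0:-1:-1/(0,2), h1:-1:+1/(1,1)*, h1:-2:-1/(1,0)
[(1,1)] O move#3: h0:-1:-1/(0,1)*, h1:-1:-1/(1,0)
[(0,1)] X move#4: h1:-1:+1/(0,0)*
[(0,0)] end (terminal -1, O#5); searched (2,2) to 8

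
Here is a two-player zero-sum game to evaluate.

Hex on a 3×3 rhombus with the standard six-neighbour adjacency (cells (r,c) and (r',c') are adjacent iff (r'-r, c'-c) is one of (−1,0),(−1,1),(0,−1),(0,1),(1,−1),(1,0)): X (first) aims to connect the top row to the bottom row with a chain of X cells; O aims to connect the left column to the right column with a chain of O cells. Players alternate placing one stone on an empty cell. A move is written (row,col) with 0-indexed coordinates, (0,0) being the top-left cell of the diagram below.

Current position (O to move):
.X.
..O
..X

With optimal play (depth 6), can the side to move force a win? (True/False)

p1 O@[.X./..O/..X]: (0,0)[OX./..O/..X]-1 (0,2)[.XO/..O/..X]-1 (1,0)[.X./O.O/..X]-1 (1,1)[.X./.OO/..X]+1* (2,0)[.X./..O/O.X]+1 (2,1)[.X./..O/.OX]-1
p2 X@[.X./.OO/..X]: (0,0)[XX./.OO/..X]-1* (0,2)[.XX/.OO/..X]-1 (1,0)[.X./XOO/..X]-1 (2,0)[.X./.OO/X.X]-1 (2,1)[.X./.OO/.XX]-1
p3 O@[XX./.OO/..X]: (0,2)[XXO/.OO/..X]+1* (1,0)[XX./OOO/..X]+1 (2,0)[XX./.OO/O.X]+1 (2,1)[XX./.OO/.OX]+1
p4 X@[XXO/.OO/..X]: (1,0)[XXO/XOO/..X]-1* (2,0)[XXO/.OO/X.X]-1 (2,1)[XXO/.OO/.XX]-1
p5 O@[XXO/XOO/..X]: (2,0)[XXO/XOO/O.X]+1* (2,1)[XXO/XOO/.OX]-1
p6 X@[XXO/XOO/O.X] terminal -1; root [.X./..O/..X] d6

O winning at [.X./..O/..X]: True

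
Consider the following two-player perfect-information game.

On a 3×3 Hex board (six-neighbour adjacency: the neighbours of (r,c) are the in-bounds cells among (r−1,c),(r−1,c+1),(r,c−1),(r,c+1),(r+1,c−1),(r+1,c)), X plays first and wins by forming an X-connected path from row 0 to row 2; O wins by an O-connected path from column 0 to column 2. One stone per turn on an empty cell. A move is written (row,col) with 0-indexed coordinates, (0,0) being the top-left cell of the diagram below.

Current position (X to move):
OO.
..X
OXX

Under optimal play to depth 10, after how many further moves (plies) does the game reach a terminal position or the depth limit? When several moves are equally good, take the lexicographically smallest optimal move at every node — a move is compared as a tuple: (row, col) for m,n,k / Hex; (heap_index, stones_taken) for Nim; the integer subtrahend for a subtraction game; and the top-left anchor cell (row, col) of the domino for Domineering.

PV length from [OO./..X/OXX]: 1 ply

ply 1, X at OO./..X/OXX | (0,2)=+1→OOX/..X/OXX*; (1,0)=-1→OO./X.X/OXX; (1,1)=-1→OO./.XX/OXX
ply 2: OOX/..X/OXX is terminal -1 (O); from OO./..X/OXX depth 10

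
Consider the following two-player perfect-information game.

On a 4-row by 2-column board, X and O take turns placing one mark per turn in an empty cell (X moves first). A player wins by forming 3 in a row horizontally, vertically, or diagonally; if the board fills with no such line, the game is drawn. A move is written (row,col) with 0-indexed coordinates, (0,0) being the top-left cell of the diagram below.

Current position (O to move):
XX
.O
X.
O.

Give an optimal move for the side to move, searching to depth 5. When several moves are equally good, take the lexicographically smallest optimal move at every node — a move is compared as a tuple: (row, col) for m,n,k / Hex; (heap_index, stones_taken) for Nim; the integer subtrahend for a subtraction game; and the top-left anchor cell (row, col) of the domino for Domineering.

O's best at [XX/.O/X./O.]: (1,0)

[XX/.O/X./O.] O move#1: (1,0):+0/XX/OO/X./O.*, (2,1):-1/XX/.O/XO/O., (3,1):-1/XX/.O/X./OO
[XX/OO/X./O.] X move#2: (2,1):+0/XX/OO/XX/O.*, (3,1):+0/XX/OO/X./OX
[XX/OO/XX/O.] O move#3: (3,1):+0/XX/OO/XX/OO*
[XX/OO/XX/OO] end (terminal +0, X#4); searched XX/.O/X./O. to 5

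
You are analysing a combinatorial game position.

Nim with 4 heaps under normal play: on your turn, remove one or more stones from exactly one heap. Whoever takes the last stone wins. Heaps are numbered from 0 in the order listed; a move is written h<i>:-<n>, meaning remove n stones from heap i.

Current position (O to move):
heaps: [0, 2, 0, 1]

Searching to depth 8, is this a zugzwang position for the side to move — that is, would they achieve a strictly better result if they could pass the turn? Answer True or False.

p1 O@[(0,2,0,1)]: h1:-1[(0,1,0,1)]+1* h1:-2[(0,0,0,1)]-1 h3:-1[(0,2,0,0)]-1
p2 X@[(0,1,0,1)]: h1:-1[(0,0,0,1)]-1* h3:-1[(0,1,0,0)]-1
p3 O@[(0,0,0,1)]: h3:-1[(0,0,0,0)]+1*
p4 X@[(0,0,0,0)] terminal -1; root [(0,2,0,1)] d8
pass branch (X moves first from the same position):
  | p1 X@[(0,2,0,1)]: h1:-1[(0,1,0,1)]+1* h1:-2[(0,0,0,1)]-1 h3:-1[(0,2,0,0)]-1
  | p2 O@[(0,1,0,1)]: h1:-1[(0,0,0,1)]-1* h3:-1[(0,1,0,0)]-1
  | p3 X@[(0,0,0,1)]: h3:-1[(0,0,0,0)]+1*
  | p4 O@[(0,0,0,0)] terminal -1; root [(0,2,0,1)] d8
O moving scores +1; O passing scores -1

zugzwang((0,2,0,1), O) = False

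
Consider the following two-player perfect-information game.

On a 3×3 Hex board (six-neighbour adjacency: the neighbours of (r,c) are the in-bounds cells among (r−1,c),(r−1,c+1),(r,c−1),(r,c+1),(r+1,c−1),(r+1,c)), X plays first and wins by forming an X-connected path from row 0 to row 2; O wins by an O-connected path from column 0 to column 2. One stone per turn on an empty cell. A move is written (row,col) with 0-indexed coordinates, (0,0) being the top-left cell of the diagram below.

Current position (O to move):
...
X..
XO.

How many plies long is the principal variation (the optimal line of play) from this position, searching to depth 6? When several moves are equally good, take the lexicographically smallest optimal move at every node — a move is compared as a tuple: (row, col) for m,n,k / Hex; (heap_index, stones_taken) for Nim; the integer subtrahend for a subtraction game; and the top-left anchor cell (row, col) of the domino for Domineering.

PV length from [.../X../XO.]: 2 plies

ply 1, O at .../X../XO. | (0,0)=-1→O../X../XO.*; (0,1)=-1→.O./X../XO.; (0,2)=-1→..O/X../XO.; (1,1)=-1→.../XO./XO.; (1,2)=-1→.../X.O/XO.; (2,2)=-1→.../X../XOO
ply 2, X at O../X../XO. | (0,1)=+1→OX./X../XO.*; (0,2)=+1→O.X/X../XO.; (1,1)=+1→O../XX./XO.; (1,2)=+1→O../X.X/XO.; (2,2)=+1→O../X../XOX
ply 3: OX./X../XO. is terminal -1 (O); from .../X../XO. depth 6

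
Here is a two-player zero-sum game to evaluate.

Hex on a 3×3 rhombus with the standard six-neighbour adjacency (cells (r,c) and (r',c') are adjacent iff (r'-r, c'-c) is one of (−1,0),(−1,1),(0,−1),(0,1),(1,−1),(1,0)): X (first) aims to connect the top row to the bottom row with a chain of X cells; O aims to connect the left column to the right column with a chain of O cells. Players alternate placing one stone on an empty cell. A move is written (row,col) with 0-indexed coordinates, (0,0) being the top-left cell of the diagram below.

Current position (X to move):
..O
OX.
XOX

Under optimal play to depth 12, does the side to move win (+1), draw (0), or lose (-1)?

value(..O/OX./XOX, X) = +1

[..O/OX./XOX] X move#1: (0,0):-1/X.O/OX./XOX, (0,1):+1/.XO/OX./XOX*, (1,2):-1/..O/OXX/XOX
[.XO/OX./XOX] end (terminal -1, O#2); searched ..O/OX./XOX to 12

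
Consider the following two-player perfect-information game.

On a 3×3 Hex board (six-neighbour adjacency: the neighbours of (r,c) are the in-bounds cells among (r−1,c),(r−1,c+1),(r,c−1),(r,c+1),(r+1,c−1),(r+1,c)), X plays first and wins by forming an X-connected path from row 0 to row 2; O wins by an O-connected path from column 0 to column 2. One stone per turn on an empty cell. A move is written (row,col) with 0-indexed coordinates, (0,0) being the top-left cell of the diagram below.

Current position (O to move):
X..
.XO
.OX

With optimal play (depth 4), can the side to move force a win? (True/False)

[X../.XO/.OX] O move#1: (0,1):-1/XO./.XO/.OX, (0,2):-1/X.O/.XO/.OX, (1,0):-1/X../OXO/.OX, (2,0):+1/X../.XO/OOX*
[X../.XO/OOX] end (terminal -1, X#2); searched X../.XO/.OX to 4

O winning at [X../.XO/.OX]: True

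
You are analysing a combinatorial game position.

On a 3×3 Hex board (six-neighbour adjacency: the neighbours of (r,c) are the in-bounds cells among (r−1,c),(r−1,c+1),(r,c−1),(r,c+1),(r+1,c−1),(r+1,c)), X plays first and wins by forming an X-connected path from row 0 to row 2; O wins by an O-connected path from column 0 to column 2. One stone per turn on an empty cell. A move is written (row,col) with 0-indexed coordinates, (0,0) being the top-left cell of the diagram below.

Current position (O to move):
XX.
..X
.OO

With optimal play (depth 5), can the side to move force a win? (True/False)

O winning at [XX./..X/.OO]: True

ply 1, O at XX./..X/.OO | (0,2)=-1→XXO/..X/.OO; (1,0)=+1→XX./O.X/.OO*; (1,1)=+1→XX./.OX/.OO; (2,0)=+1→XX./..X/OOO
ply 2, X at XX./O.X/.OO | (0,2)=-1→XXX/O.X/.OO*; (1,1)=-1→XX./OXX/.OO; (2,0)=-1→XX./O.X/XOO
ply 3, O at XXX/O.X/.OO | (1,1)=+1→XXX/OOX/.OO*; (2,0)=+1→XXX/O.X/OOO
ply 4: XXX/OOX/.OO is terminal -1 (X); from XX./..X/.OO depth 5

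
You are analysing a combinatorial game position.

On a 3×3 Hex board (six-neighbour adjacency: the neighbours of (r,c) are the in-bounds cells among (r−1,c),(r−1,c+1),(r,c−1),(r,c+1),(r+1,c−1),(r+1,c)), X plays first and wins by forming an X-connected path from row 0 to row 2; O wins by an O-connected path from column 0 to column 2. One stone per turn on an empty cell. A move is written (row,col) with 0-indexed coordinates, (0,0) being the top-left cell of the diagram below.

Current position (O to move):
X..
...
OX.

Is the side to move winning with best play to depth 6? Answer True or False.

[X../.../OX.] O move#1: (0,1):-1/XO./.../OX., (0,2):-1/X.O/.../OX., (1,0):-1/X../O../OX., (1,1):+1/X../.O./OX.*, (1,2):-1/X../..O/OX., (2,2):-1/X../.../OXO
[X../.O./OX.] X move#2: (0,1):-1/XX./.O./OX.*, (0,2):-1/X.X/.O./OX., (1,0):-1/X../XO./OX., (1,2):-1/X../.OX/OX., (2,2):-1/X../.O./OXX
[XX./.O./OX.] O move#3: (0,2):+1/XXO/.O./OX.*, (1,0):+1/XX./OO./OX., (1,2):+1/XX./.OO/OX., (2,2):+1/XX./.O./OXO
[XXO/.O./OX.] end (terminal -1, X#4); searched X../.../OX. to 6

O winning at [X../.../OX.]: True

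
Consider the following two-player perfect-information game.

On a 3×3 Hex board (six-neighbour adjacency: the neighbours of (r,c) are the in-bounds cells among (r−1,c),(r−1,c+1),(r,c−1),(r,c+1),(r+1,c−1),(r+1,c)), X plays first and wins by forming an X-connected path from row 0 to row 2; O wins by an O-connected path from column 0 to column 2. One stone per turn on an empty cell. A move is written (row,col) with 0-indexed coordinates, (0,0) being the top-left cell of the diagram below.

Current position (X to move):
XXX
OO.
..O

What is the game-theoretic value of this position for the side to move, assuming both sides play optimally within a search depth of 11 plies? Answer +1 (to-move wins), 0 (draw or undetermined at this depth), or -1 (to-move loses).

p1 X@[XXX/OO./..O]: (1,2)[XXX/OOX/..O]-1* (2,0)[XXX/OO./X.O]-1 (2,1)[XXX/OO./.XO]-1
p2 O@[XXX/OOX/..O]: (2,0)[XXX/OOX/O.O]-1 (2,1)[XXX/OOX/.OO]+1*
p3 X@[XXX/OOX/.OO] terminal -1; root [XXX/OO./..O] d11

value(XXX/OO./..O, X) = -1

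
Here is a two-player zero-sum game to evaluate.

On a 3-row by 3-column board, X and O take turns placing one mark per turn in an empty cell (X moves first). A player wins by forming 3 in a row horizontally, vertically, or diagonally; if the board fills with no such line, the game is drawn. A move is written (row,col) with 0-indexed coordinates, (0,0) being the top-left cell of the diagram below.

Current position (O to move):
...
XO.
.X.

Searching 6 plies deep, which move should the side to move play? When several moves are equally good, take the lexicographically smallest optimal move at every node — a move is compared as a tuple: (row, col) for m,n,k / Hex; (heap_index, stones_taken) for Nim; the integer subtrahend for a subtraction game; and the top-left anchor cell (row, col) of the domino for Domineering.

p1 O@[.../XO./.X.]: (0,0)[O../XO./.X.]+0* (0,1)[.O./XO./.X.]-1 (0,2)[..O/XO./.X.]-1 (1,2)[.../XOO/.X.]-1 (2,0)[.../XO./OX.]+0 (2,2)[.../XO./.XO]+0
p2 X@[O../XO./.X.]: (0,1)[OX./XO./.X.]-1 (0,2)[O.X/XO./.X.]-1 (1,2)[O../XOX/.X.]-1 (2,0)[O../XO./XX.]-1 (2,2)[O../XO./.XX]+0*
p3 O@[O../XO./.XX]: (0,1)[OO./XO./.XX]-1 (0,2)[O.O/XO./.XX]-1 (1,2)[O../XOO/.XX]-1 (2,0)[O../XO./OXX]+0*
p4 X@[O../XO./OXX]: (0,1)[OX./XO./OXX]-1 (0,2)[O.X/XO./OXX]+0* (1,2)[O../XOX/OXX]-1
p5 O@[O.X/XO./OXX]: (0,1)[OOX/XO./OXX]-1 (1,2)[O.X/XOO/OXX]+0*
p6 X@[O.X/XOO/OXX]: (0,1)[OXX/XOO/OXX]+0*
p7 O@[OXX/XOO/OXX] terminal +0; root [.../XO./.X.] d6

O's best at [.../XO./.X.]: (0,0)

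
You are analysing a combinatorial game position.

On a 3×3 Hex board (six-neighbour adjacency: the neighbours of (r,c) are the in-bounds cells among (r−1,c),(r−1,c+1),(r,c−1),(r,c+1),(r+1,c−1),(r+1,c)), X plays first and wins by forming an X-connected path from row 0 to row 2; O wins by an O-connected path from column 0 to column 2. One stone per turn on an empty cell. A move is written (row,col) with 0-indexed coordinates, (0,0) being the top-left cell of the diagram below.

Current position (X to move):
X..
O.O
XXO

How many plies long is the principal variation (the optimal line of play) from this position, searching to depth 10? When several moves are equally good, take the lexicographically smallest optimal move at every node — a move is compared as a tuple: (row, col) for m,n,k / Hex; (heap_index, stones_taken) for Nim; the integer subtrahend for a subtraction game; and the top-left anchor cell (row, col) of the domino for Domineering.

p1 X@[X../O.O/XXO]: (0,1)[XX./O.O/XXO]-1 (0,2)[X.X/O.O/XXO]-1 (1,1)[X../OXO/XXO]+1*
p2 O@[X../OXO/XXO]: (0,1)[XO./OXO/XXO]-1* (0,2)[X.O/OXO/XXO]-1
p3 X@[XO./OXO/XXO]: (0,2)[XOX/OXO/XXO]+1*
p4 O@[XOX/OXO/XXO] terminal -1; root [X../O.O/XXO] d10

PV length from [X../O.O/XXO]: 3 plies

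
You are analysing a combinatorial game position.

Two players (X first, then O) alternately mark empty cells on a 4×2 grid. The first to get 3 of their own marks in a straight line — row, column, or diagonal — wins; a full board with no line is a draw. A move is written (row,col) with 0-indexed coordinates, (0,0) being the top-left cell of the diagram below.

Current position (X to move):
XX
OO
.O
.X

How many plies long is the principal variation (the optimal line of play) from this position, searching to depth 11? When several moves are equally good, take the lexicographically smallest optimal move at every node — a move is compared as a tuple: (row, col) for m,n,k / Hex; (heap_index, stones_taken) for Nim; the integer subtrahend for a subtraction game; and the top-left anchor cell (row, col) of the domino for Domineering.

PV length from [XX/OO/.O/.X]: 2 plies

ply 1, X at XX/OO/.O/.X | (2,0)=+0→XX/OO/XO/.X*; (3,0)=+0→XX/OO/.O/XX
ply 2, O at XX/OO/XO/.X | (3,0)=+0→XX/OO/XO/OX*
ply 3: XX/OO/XO/OX is terminal +0 (X); from XX/OO/.O/.X depth 11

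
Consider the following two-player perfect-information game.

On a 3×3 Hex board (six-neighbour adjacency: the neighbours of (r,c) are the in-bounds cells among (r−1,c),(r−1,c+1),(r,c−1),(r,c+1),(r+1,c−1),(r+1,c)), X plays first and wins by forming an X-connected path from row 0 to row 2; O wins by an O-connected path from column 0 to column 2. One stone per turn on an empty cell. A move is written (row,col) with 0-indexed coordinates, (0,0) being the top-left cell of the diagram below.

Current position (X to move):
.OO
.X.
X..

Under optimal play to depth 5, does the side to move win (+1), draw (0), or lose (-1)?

value(.OO/.X./X.., X) = -1

p1 X@[.OO/.X./X..]: (0,0)[XOO/.X./X..]-1* (1,0)[.OO/XX./X..]-1 (1,2)[.OO/.XX/X..]-1 (2,1)[.OO/.X./XX.]-1 (2,2)[.OO/.X./X.X]-1
p2 O@[XOO/.X./X..]: (1,0)[XOO/OX./X..]+1* (1,2)[XOO/.XO/X..]-1 (2,1)[XOO/.X./XO.]-1 (2,2)[XOO/.X./X.O]-1
p3 X@[XOO/OX./X..] terminal -1; root [.OO/.X./X..] d5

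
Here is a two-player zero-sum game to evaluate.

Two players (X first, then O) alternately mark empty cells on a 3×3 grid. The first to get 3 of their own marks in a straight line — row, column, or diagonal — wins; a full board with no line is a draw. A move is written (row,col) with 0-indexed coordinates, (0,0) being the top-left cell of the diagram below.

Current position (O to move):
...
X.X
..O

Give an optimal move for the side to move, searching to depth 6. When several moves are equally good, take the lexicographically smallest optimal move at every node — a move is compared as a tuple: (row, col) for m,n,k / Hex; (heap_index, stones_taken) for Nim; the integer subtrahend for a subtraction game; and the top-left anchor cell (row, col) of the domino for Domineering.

[.../X.X/..O] O move#1: (0,0):-1/O../X.X/..O, (0,1):-1/.O./X.X/..O, (0,2):-1/..O/X.X/..O, (1,1):+1/.../XOX/..O*, (2,0):-1/.../X.X/O.O, (2,1):-1/.../X.X/.OO
[.../XOX/..O] X move#2: (0,0):-1/X../XOX/..O*, (0,1):-1/.X./XOX/..O, (0,2):-1/..X/XOX/..O, (2,0):-1/.../XOX/X.O, (2,1):-1/.../XOX/.XO
[X../XOX/..O] O move#3: (0,1):-1/XO./XOX/..O, (0,2):-1/X.O/XOX/..O, (2,0):+1/X../XOX/O.O*, (2,1):-1/X../XOX/.OO
[X../XOX/O.O] X move#4: (0,1):-1/XX./XOX/O.O*, (0,2):-1/X.X/XOX/O.O, (2,1):-1/X../XOX/OXO
[XX./XOX/O.O] O move#5: (0,2):+1/XXO/XOX/O.O*, (2,1):+1/XX./XOX/OOO
[XXO/XOX/O.O] end (terminal -1, X#6); searched .../X.X/..O to 6

O's best at [.../X.X/..O]: (1,1)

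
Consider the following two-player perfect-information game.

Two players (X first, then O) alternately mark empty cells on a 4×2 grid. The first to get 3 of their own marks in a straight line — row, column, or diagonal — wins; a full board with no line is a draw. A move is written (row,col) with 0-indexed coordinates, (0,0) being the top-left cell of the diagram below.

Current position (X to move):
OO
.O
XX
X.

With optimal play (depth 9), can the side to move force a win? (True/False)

X winning at [OO/.O/XX/X.]: True

ply 1, X at OO/.O/XX/X. | (1,0)=+1→OO/XO/XX/X.*; (3,1)=+0→OO/.O/XX/XX
ply 2: OO/XO/XX/X. is terminal -1 (O); from OO/.O/XX/X. depth 9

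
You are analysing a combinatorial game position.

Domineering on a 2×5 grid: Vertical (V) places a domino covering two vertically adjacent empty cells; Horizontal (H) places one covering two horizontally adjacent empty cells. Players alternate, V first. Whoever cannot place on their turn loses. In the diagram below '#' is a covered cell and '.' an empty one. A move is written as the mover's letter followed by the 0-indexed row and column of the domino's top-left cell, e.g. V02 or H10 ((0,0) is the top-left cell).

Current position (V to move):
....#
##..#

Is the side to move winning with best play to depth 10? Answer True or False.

[....#/##..#] V move#1: V02:+1/..#.#/###.#*, V03:-1/...##/##.##
[..#.#/###.#] H move#2: H00:-1/###.#/###.#*
[###.#/###.#] V move#3: V03:+1/#####/#####*
[#####/#####] end (terminal -1, H#4); searched ....#/##..# to 10

V winning at [....#/##..#]: True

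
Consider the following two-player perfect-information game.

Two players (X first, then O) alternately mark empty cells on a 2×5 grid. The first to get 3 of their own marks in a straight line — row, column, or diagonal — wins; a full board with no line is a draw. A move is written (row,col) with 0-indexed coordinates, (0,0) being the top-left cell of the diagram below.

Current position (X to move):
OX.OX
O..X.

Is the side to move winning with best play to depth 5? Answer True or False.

X winning at [OX.OX/O..X.]: True

ply 1, X at OX.OX/O..X. | (0,2)=+0→OXXOX/O..X.; (1,1)=+0→OX.OX/OX.X.; (1,2)=+1→OX.OX/O.XX.*; (1,4)=+0→OX.OX/O..XX
ply 2, O at OX.OX/O.XX. | (0,2)=-1→OXOOX/O.XX.*; (1,1)=-1→OX.OX/OOXX.; (1,4)=-1→OX.OX/O.XXO
ply 3, X at OXOOX/O.XX. | (1,1)=+1→OXOOX/OXXX.*; (1,4)=+1→OXOOX/O.XXX
ply 4: OXOOX/OXXX. is terminal -1 (O); from OX.OX/O..X. depth 5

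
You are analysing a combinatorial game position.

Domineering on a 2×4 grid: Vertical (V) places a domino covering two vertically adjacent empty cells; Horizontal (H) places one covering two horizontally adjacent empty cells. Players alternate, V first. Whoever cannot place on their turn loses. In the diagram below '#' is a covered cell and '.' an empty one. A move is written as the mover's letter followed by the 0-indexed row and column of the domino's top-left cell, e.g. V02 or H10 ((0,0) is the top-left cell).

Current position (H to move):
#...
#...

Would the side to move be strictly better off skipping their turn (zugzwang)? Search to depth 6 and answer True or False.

[#.../#...] H move#1: H01:+1/###./#...*, H02:+1/#.##/#..., H11:+1/#.../###., H12:+1/#.../#.##
[###./#...] V move#2: V03:-1/####/#..#*
[####/#..#] H move#3: H11:+1/####/####*
[####/####] end (terminal -1, V#4); searched #.../#... to 6
if H skipped the turn, V would face:
~ [#.../#...] V move#1: V01:-1/##../##.., V02:+1/#.#./#.#.*, V03:-1/#..#/#..#
~ [#.#./#.#.] end (terminal -1, H#2); searched #.../#... to 6
compare (H): move=+1 vs pass=-1

zugzwang(#.../#..., H) = False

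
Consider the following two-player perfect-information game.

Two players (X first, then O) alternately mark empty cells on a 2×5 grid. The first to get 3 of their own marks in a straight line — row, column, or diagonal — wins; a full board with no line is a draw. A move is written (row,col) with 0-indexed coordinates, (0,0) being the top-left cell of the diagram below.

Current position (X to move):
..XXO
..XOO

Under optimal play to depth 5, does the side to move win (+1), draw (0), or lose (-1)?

p1 X@[..XXO/..XOO]: (0,0)[X.XXO/..XOO]+0 (0,1)[.XXXO/..XOO]+1* (1,0)[..XXO/X.XOO]+1 (1,1)[..XXO/.XXOO]+1
p2 O@[.XXXO/..XOO] terminal -1; root [..XXO/..XOO] d5

value(..XXO/..XOO, X) = +1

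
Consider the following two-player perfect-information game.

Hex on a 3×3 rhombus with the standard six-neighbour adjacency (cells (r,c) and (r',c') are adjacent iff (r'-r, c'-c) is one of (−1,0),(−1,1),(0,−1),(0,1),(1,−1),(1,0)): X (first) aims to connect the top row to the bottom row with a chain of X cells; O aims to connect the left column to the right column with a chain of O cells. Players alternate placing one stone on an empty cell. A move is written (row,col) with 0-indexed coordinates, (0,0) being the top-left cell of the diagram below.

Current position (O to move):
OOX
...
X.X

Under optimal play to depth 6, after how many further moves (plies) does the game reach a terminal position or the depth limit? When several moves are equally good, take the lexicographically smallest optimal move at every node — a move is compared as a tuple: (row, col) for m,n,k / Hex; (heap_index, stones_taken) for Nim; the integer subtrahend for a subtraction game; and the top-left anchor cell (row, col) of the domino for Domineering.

ply 1, O at OOX/.../X.X | (1,0)=-1→OOX/O../X.X*; (1,1)=-1→OOX/.O./X.X; (1,2)=-1→OOX/..O/X.X; (2,1)=-1→OOX/.../XOX
ply 2, X at OOX/O../X.X | (1,1)=+1→OOX/OX./X.X*; (1,2)=+1→OOX/O.X/X.X; (2,1)=+1→OOX/O../XXX
ply 3: OOX/OX./X.X is terminal -1 (O); from OOX/.../X.X depth 6

PV length from [OOX/.../X.X]: 2 plies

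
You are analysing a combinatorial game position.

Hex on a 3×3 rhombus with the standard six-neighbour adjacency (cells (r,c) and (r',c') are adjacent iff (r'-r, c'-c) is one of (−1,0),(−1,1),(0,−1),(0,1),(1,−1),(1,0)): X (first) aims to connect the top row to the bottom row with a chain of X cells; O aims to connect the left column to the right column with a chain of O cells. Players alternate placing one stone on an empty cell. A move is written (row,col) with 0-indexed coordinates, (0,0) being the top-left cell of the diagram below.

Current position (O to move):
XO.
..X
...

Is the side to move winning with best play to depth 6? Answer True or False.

O winning at [XO./..X/...]: False

ply 1, O at XO./..X/... | (0,2)=-1→XOO/..X/...*; (1,0)=-1→XO./O.X/...; (1,1)=-1→XO./.OX/...; (2,0)=-1→XO./..X/O..; (2,1)=-1→XO./..X/.O.; (2,2)=-1→XO./..X/..O
ply 2, X at XOO/..X/... | (1,0)=+1→XOO/X.X/...*; (1,1)=-1→XOO/.XX/...; (2,0)=-1→XOO/..X/X..; (2,1)=-1→XOO/..X/.X.; (2,2)=-1→XOO/..X/..X
ply 3, O at XOO/X.X/... | (1,1)=-1→XOO/XOX/...*; (2,0)=-1→XOO/X.X/O..; (2,1)=-1→XOO/X.X/.O.; (2,2)=-1→XOO/X.X/..O
ply 4, X at XOO/XOX/... | (2,0)=+1→XOO/XOX/X..*; (2,1)=-1→XOO/XOX/.X.; (2,2)=-1→XOO/XOX/..X
ply 5: XOO/XOX/X.. is terminal -1 (O); from XO./..X/... depth 6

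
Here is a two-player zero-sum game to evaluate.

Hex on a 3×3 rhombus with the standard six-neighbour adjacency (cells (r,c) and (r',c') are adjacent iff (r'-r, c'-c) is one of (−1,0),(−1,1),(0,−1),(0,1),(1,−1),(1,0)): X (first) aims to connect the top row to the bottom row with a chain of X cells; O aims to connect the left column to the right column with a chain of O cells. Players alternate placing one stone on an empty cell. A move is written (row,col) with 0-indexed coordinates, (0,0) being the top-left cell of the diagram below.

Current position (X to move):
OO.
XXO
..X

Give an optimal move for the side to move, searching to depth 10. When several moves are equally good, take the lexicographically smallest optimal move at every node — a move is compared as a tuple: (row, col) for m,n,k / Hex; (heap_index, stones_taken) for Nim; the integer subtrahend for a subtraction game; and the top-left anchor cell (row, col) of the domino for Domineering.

p1 X@[OO./XXO/..X]: (0,2)[OOX/XXO/..X]+1* (2,0)[OO./XXO/X.X]-1 (2,1)[OO./XXO/.XX]-1
p2 O@[OOX/XXO/..X]: (2,0)[OOX/XXO/O.X]-1* (2,1)[OOX/XXO/.OX]-1
p3 X@[OOX/XXO/O.X]: (2,1)[OOX/XXO/OXX]+1*
p4 O@[OOX/XXO/OXX] terminal -1; root [OO./XXO/..X] d10

X's best at [OO./XXO/..X]: (0,2)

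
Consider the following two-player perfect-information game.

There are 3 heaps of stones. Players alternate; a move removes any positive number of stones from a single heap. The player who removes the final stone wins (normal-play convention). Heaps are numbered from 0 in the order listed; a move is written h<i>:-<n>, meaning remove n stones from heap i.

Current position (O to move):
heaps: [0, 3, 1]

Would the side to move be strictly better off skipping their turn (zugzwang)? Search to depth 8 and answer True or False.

p1 O@[(0,3,1)]: h1:-1[(0,2,1)]-1 h1:-2[(0,1,1)]+1* h1:-3[(0,0,1)]-1 h2:-1[(0,3,0)]-1
p2 X@[(0,1,1)]: h1:-1[(0,0,1)]-1* h2:-1[(0,1,0)]-1
p3 O@[(0,0,1)]: h2:-1[(0,0,0)]+1*
p4 X@[(0,0,0)] terminal -1; root [(0,3,1)] d8
if O skipped the turn, X would face:
~ p1 X@[(0,3,1)]: h1:-1[(0,2,1)]-1 h1:-2[(0,1,1)]+1* h1:-3[(0,0,1)]-1 h2:-1[(0,3,0)]-1
~ p2 O@[(0,1,1)]: h1:-1[(0,0,1)]-1* h2:-1[(0,1,0)]-1
~ p3 X@[(0,0,1)]: h2:-1[(0,0,0)]+1*
~ p4 O@[(0,0,0)] terminal -1; root [(0,3,1)] d8
compare (O): move=+1 vs pass=-1

zugzwang((0,3,1), O) = False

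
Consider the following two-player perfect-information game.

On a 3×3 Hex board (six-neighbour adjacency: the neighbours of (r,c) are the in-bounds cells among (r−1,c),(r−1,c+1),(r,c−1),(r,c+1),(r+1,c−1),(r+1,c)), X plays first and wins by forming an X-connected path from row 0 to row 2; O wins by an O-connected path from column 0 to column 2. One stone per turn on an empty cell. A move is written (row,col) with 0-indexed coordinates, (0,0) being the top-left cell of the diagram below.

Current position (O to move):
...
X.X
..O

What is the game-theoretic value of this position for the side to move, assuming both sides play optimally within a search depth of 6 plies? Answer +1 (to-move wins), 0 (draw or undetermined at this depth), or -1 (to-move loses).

ply 1, O at .../X.X/..O | (0,0)=-1→O../X.X/..O*; (0,1)=-1→.O./X.X/..O; (0,2)=-1→..O/X.X/..O; (1,1)=-1→.../XOX/..O; (2,0)=-1→.../X.X/O.O; (2,1)=-1→.../X.X/.OO
ply 2, X at O../X.X/..O | (0,1)=+1→OX./X.X/..O*; (0,2)=+1→O.X/X.X/..O; (1,1)=+1→O../XXX/..O; (2,0)=+1→O../X.X/X.O; (2,1)=+1→O../X.X/.XO
ply 3, O at OX./X.X/..O | (0,2)=-1→OXO/X.X/..O*; (1,1)=-1→OX./XOX/..O; (2,0)=-1→OX./X.X/O.O; (2,1)=-1→OX./X.X/.OO
ply 4, X at OXO/X.X/..O | (1,1)=+1→OXO/XXX/..O*; (2,0)=+1→OXO/X.X/X.O; (2,1)=+1→OXO/X.X/.XO
ply 5, O at OXO/XXX/..O | (2,0)=-1→OXO/XXX/O.O*; (2,1)=-1→OXO/XXX/.OO
ply 6, X at OXO/XXX/O.O | (2,1)=+1→OXO/XXX/OXO*
ply 7: OXO/XXX/OXO is terminal -1 (O); from .../X.X/..O depth 6

value(.../X.X/..O, O) = -1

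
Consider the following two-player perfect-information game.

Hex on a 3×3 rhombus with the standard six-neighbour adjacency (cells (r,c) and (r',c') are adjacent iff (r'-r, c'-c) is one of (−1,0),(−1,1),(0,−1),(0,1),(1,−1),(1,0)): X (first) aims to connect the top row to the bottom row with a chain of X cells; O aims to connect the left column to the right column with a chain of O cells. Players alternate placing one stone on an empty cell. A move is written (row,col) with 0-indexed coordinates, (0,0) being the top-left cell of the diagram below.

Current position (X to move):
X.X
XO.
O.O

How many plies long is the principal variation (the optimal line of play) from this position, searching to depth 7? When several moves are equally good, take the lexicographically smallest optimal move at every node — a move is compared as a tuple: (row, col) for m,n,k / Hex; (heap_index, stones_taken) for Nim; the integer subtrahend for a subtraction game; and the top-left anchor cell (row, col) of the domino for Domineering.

[X.X/XO./O.O] X move#1: (0,1):-1/XXX/XO./O.O*, (1,2):-1/X.X/XOX/O.O, (2,1):-1/X.X/XO./OXO
[XXX/XO./O.O] O move#2: (1,2):+1/XXX/XOO/O.O*, (2,1):+1/XXX/XO./OOO
[XXX/XOO/O.O] end (terminal -1, X#3); searched X.X/XO./O.O to 7

PV length from [X.X/XO./O.O]: 2 plies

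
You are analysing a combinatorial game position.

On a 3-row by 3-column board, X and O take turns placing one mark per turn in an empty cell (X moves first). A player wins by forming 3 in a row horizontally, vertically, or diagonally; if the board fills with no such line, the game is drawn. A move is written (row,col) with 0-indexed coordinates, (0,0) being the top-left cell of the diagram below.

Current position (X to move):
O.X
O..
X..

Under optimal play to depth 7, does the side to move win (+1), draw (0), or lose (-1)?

p1 X@[O.X/O../X..]: (0,1)[OXX/O../X..]-1 (1,1)[O.X/OX./X..]+1* (1,2)[O.X/O.X/X..]+1 (2,1)[O.X/O../XX.]+1 (2,2)[O.X/O../X.X]+1
p2 O@[O.X/OX./X..] terminal -1; root [O.X/O../X..] d7

value(O.X/O../X.., X) = +1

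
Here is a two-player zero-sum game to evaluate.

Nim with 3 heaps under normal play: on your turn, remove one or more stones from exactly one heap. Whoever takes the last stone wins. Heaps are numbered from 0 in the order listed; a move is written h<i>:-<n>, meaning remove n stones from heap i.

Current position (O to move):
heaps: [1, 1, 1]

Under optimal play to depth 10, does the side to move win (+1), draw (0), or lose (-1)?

value((1,1,1), O) = +1

[(1,1,1)] O move#1: h0:-1:+1/(0,1,1)*, h1:-1:+1/(1,0,1), h2:-1:+1/(1,1,0)
[(0,1,1)] X move#2: h1:-1:-1/(0,0,1)*, h2:-1:-1/(0,1,0)
[(0,0,1)] O move#3: h2:-1:+1/(0,0,0)*
[(0,0,0)] end (terminal -1, X#4); searched (1,1,1) to 10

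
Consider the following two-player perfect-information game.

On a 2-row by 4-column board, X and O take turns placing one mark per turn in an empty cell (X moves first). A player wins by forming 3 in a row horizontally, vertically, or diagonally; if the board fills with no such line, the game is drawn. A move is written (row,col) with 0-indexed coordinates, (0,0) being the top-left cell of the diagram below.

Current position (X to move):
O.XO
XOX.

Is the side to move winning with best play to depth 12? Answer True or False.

X winning at [O.XO/XOX.]: False

ply 1, X at O.XO/XOX. | (0,1)=+0→OXXO/XOX.*; (1,3)=+0→O.XO/XOXX
ply 2, O at OXXO/XOX. | (1,3)=+0→OXXO/XOXO*
ply 3: OXXO/XOXO is terminal +0 (X); from O.XO/XOX. depth 12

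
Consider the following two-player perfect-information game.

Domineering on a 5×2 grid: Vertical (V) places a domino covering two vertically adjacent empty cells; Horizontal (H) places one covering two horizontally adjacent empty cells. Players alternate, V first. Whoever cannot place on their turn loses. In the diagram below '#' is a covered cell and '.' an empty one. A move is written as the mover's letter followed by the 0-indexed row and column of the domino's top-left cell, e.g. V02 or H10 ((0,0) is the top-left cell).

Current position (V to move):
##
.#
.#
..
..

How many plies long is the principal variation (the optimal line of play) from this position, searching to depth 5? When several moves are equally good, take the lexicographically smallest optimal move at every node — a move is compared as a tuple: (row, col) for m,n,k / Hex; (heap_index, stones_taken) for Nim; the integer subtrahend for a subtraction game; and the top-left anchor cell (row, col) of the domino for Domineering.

PV length from [##/.#/.#/../..]: 1 ply

[##/.#/.#/../..] V move#1: V10:-1/##/##/##/../.., V20:-1/##/.#/##/#./.., V30:+1/##/.#/.#/#./#.*, V31:+1/##/.#/.#/.#/.#
[##/.#/.#/#./#.] end (terminal -1, H#2); searched ##/.#/.#/../.. to 5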